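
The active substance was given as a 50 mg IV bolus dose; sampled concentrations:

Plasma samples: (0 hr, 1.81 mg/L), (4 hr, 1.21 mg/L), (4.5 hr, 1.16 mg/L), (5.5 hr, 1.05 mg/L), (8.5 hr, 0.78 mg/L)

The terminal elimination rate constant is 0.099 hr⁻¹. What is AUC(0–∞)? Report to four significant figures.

AUC = 18.36 mg/L·hr

Trapezoidal AUC_0→8.5:
  [0→4]: (1.81+1.21)/2 × 4 = 6.04
  [4→4.5]: (1.21+1.16)/2 × 0.5 = 0.5925
  [4.5→5.5]: (1.16+1.05)/2 × 1 = 1.105
  [5.5→8.5]: (1.05+0.78)/2 × 3 = 2.745
  Sum = 10.4825 mg/L·hr
Extrapolated tail: C_last / k_e = 0.78 / 0.099 = 7.879
AUC_0→∞ = 10.4825 + 7.879 = 18.3615 mg/L·hr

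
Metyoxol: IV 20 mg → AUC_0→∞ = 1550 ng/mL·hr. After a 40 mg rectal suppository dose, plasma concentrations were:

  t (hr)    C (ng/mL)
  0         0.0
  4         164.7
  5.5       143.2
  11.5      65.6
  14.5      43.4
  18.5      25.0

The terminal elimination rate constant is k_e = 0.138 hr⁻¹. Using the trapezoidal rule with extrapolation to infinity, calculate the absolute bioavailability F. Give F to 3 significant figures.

Trapezoidal AUC_0→18.5 (rectal suppository):
  [0→4]: (0.0+164.7)/2 × 4 = 329.4
  [4→5.5]: (164.7+143.2)/2 × 1.5 = 230.925
  [5.5→11.5]: (143.2+65.6)/2 × 6 = 626.4
  [11.5→14.5]: (65.6+43.4)/2 × 3 = 163.5
  [14.5→18.5]: (43.4+25.0)/2 × 4 = 136.8
  Sum = 1487.025 ng/mL·hr
Tail: C_last/k_e = 25.0/0.138 = 181.159
AUC_0→∞ (rectal suppository) = 1487.025 + 181.159 = 1668.184 ng/mL·hr
F = (AUC_ev/D_ev)/(AUC_iv/D_iv) = (1668.184/40)/(1550/20) = 41.7046/77.5 = 0.5381

F = 0.538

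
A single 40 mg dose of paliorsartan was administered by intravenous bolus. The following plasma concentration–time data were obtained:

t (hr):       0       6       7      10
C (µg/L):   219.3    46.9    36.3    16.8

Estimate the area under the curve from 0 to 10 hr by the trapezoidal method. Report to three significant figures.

AUC = 920 µg/L·hr

Trapezoidal AUC_0→10:
  [0→6]: (219.3+46.9)/2 × 6 = 798.6
  [6→7]: (46.9+36.3)/2 × 1 = 41.6
  [7→10]: (36.3+16.8)/2 × 3 = 79.65
  Sum = 919.85 µg/L·hr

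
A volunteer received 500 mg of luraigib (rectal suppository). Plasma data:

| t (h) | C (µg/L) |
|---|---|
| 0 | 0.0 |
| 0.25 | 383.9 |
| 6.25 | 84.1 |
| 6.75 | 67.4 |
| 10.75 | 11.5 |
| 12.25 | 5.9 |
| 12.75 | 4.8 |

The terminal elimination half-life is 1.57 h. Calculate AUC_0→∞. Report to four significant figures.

AUC = 1674 µg/L·h

Trapezoidal AUC_0→12.75:
  [0→0.25]: (0.0+383.9)/2 × 0.25 = 47.9875
  [0.25→6.25]: (383.9+84.1)/2 × 6 = 1404.0
  [6.25→6.75]: (84.1+67.4)/2 × 0.5 = 37.875
  [6.75→10.75]: (67.4+11.5)/2 × 4 = 157.8
  [10.75→12.25]: (11.5+5.9)/2 × 1.5 = 13.05
  [12.25→12.75]: (5.9+4.8)/2 × 0.5 = 2.675
  Sum = 1663.3875 µg/L·h
k_e = ln2 / t½ = 0.693147 / 1.57 = 0.4415 h^-1
Extrapolated tail: C_last / k_e = 4.8 / 0.4415 = 10.872
AUC_0→∞ = 1663.3875 + 10.872 = 1674.2595 µg/L·h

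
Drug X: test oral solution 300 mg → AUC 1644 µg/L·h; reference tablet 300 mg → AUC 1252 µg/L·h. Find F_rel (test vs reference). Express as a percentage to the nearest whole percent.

F_rel = (AUC_test/D_test) / (AUC_ref/D_ref)
      = (1644/300) / (1252/300)
      = 5.48 / 4.17333 = 1.3131 = 131.31%

F_rel = 131%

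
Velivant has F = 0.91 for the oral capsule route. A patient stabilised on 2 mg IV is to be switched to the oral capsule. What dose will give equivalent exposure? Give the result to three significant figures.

For equal systemic exposure: F × D_ev = D_iv
D_ev = D_iv / F = 2 / 0.91 = 2.1978 mg

D_oral = 2.20 mg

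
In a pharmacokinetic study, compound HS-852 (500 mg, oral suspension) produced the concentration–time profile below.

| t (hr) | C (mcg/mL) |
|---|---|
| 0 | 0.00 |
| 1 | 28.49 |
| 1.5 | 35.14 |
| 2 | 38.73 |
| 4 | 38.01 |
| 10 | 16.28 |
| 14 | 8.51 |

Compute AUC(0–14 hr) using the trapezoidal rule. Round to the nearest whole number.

AUC = 338 mcg/mL·hr

Trapezoidal AUC_0→14:
  [0→1]: (0.00+28.49)/2 × 1 = 14.245
  [1→1.5]: (28.49+35.14)/2 × 0.5 = 15.9075
  [1.5→2]: (35.14+38.73)/2 × 0.5 = 18.4675
  [2→4]: (38.73+38.01)/2 × 2 = 76.74
  [4→10]: (38.01+16.28)/2 × 6 = 162.87
  [10→14]: (16.28+8.51)/2 × 4 = 49.58
  Sum = 337.81 mcg/mL·hr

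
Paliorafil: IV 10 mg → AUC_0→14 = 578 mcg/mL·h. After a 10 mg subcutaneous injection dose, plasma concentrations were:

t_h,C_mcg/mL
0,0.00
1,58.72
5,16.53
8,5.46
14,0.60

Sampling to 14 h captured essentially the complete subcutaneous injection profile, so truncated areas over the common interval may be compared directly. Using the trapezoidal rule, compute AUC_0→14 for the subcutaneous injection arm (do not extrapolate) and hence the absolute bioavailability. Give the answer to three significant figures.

Trapezoidal AUC_0→14 (subcutaneous injection):
  [0→1]: (0.00+58.72)/2 × 1 = 29.36
  [1→5]: (58.72+16.53)/2 × 4 = 150.5
  [5→8]: (16.53+5.46)/2 × 3 = 32.985
  [8→14]: (5.46+0.60)/2 × 6 = 18.18
  Sum = 231.025 mcg/mL·h
F = (AUC_ev/D_ev)/(AUC_iv/D_iv) = (231.025/10)/(578/10) = 23.1025/57.8 = 0.3997

F = 0.400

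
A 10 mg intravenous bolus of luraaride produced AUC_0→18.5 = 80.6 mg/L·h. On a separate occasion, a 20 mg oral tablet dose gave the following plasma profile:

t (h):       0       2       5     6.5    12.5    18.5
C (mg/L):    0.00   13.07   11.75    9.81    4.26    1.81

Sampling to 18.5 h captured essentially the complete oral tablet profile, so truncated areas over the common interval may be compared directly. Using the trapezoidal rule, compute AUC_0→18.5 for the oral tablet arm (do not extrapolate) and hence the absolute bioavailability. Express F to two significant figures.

F = 0.79

Trapezoidal AUC_0→18.5 (oral tablet):
  [0→2]: (0.00+13.07)/2 × 2 = 13.07
  [2→5]: (13.07+11.75)/2 × 3 = 37.23
  [5→6.5]: (11.75+9.81)/2 × 1.5 = 16.17
  [6.5→12.5]: (9.81+4.26)/2 × 6 = 42.21
  [12.5→18.5]: (4.26+1.81)/2 × 6 = 18.21
  Sum = 126.89 mg/L·h
F = (AUC_ev/D_ev)/(AUC_iv/D_iv) = (126.89/20)/(80.6/10) = 6.3445/8.06 = 0.7872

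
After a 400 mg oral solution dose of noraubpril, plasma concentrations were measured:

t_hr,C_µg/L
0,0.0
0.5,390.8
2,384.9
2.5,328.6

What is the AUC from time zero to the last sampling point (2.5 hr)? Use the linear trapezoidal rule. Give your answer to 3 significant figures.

Trapezoidal AUC_0→2.5:
  [0→0.5]: (0.0+390.8)/2 × 0.5 = 97.7
  [0.5→2]: (390.8+384.9)/2 × 1.5 = 581.775
  [2→2.5]: (384.9+328.6)/2 × 0.5 = 178.375
  Sum = 857.85 µg/L·hr

AUC = 858 µg/L·hr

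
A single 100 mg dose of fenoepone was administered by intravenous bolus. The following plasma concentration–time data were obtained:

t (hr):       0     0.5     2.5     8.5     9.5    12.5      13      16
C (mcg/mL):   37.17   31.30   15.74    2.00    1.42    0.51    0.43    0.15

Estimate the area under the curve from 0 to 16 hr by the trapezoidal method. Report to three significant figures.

AUC = 123 mcg/mL·hr

Trapezoidal AUC_0→16:
  [0→0.5]: (37.17+31.30)/2 × 0.5 = 17.1175
  [0.5→2.5]: (31.30+15.74)/2 × 2 = 47.04
  [2.5→8.5]: (15.74+2.00)/2 × 6 = 53.22
  [8.5→9.5]: (2.00+1.42)/2 × 1 = 1.71
  [9.5→12.5]: (1.42+0.51)/2 × 3 = 2.895
  [12.5→13]: (0.51+0.43)/2 × 0.5 = 0.235
  [13→16]: (0.43+0.15)/2 × 3 = 0.87
  Sum = 123.0875 mcg/mL·hr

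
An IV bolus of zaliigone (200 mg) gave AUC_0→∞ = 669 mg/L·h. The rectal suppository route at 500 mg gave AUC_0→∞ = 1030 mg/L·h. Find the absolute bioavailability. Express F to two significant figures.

F = (AUC_ev / D_ev) / (AUC_iv / D_iv)
  = (1030/500) / (669/200)
  = 2.06 / 3.345 = 0.6158

F = 0.62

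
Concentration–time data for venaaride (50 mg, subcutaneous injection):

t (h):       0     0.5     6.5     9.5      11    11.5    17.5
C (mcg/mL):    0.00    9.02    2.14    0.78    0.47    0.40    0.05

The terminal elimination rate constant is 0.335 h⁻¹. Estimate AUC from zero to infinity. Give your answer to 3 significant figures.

AUC = 42.8 mcg/mL·h

Trapezoidal AUC_0→17.5:
  [0→0.5]: (0.00+9.02)/2 × 0.5 = 2.255
  [0.5→6.5]: (9.02+2.14)/2 × 6 = 33.48
  [6.5→9.5]: (2.14+0.78)/2 × 3 = 4.38
  [9.5→11]: (0.78+0.47)/2 × 1.5 = 0.9375
  [11→11.5]: (0.47+0.40)/2 × 0.5 = 0.2175
  [11.5→17.5]: (0.40+0.05)/2 × 6 = 1.35
  Sum = 42.62 mcg/mL·h
Extrapolated tail: C_last / k_e = 0.05 / 0.335 = 0.149
AUC_0→∞ = 42.62 + 0.149 = 42.769 mcg/mL·h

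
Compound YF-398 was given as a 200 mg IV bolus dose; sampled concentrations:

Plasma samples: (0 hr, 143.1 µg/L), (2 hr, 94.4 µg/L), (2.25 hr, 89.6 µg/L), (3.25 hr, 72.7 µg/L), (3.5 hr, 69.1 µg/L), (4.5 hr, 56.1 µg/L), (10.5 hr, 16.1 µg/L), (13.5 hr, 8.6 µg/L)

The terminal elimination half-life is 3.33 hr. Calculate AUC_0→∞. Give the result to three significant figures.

Trapezoidal AUC_0→13.5:
  [0→2]: (143.1+94.4)/2 × 2 = 237.5
  [2→2.25]: (94.4+89.6)/2 × 0.25 = 23.0
  [2.25→3.25]: (89.6+72.7)/2 × 1 = 81.15
  [3.25→3.5]: (72.7+69.1)/2 × 0.25 = 17.725
  [3.5→4.5]: (69.1+56.1)/2 × 1 = 62.6
  [4.5→10.5]: (56.1+16.1)/2 × 6 = 216.6
  [10.5→13.5]: (16.1+8.6)/2 × 3 = 37.05
  Sum = 675.625 µg/L·hr
k_e = ln2 / t½ = 0.693147 / 3.33 = 0.2082 hr^-1
Extrapolated tail: C_last / k_e = 8.6 / 0.2082 = 41.306
AUC_0→∞ = 675.625 + 41.306 = 716.931 µg/L·hr

AUC = 717 µg/L·hr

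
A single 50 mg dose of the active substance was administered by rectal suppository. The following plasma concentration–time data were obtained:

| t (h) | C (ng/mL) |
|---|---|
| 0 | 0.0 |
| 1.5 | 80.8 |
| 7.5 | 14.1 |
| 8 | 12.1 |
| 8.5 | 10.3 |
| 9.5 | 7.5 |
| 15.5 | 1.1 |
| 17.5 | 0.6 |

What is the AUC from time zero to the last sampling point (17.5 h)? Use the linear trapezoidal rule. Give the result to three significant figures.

AUC = 394 ng/mL·h

Trapezoidal AUC_0→17.5:
  [0→1.5]: (0.0+80.8)/2 × 1.5 = 60.6
  [1.5→7.5]: (80.8+14.1)/2 × 6 = 284.7
  [7.5→8]: (14.1+12.1)/2 × 0.5 = 6.55
  [8→8.5]: (12.1+10.3)/2 × 0.5 = 5.6
  [8.5→9.5]: (10.3+7.5)/2 × 1 = 8.9
  [9.5→15.5]: (7.5+1.1)/2 × 6 = 25.8
  [15.5→17.5]: (1.1+0.6)/2 × 2 = 1.7
  Sum = 393.85 ng/mL·h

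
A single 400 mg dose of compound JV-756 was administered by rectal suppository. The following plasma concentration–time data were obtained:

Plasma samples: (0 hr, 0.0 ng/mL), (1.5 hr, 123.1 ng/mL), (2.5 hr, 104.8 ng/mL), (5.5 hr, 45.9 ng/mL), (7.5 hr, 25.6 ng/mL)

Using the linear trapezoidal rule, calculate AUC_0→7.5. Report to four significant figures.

AUC = 503.8 ng/mL·hr

Trapezoidal AUC_0→7.5:
  [0→1.5]: (0.0+123.1)/2 × 1.5 = 92.325
  [1.5→2.5]: (123.1+104.8)/2 × 1 = 113.95
  [2.5→5.5]: (104.8+45.9)/2 × 3 = 226.05
  [5.5→7.5]: (45.9+25.6)/2 × 2 = 71.5
  Sum = 503.825 ng/mL·hr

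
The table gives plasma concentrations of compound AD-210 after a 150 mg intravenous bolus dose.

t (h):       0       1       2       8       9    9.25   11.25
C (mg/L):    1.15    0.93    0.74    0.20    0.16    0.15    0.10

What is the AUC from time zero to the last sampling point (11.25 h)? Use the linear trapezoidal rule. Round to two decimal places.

Trapezoidal AUC_0→11.25:
  [0→1]: (1.15+0.93)/2 × 1 = 1.04
  [1→2]: (0.93+0.74)/2 × 1 = 0.835
  [2→8]: (0.74+0.20)/2 × 6 = 2.82
  [8→9]: (0.20+0.16)/2 × 1 = 0.18
  [9→9.25]: (0.16+0.15)/2 × 0.25 = 0.03875
  [9.25→11.25]: (0.15+0.10)/2 × 2 = 0.25
  Sum = 5.16375 mg/L·h

AUC = 5.16 mg/L·h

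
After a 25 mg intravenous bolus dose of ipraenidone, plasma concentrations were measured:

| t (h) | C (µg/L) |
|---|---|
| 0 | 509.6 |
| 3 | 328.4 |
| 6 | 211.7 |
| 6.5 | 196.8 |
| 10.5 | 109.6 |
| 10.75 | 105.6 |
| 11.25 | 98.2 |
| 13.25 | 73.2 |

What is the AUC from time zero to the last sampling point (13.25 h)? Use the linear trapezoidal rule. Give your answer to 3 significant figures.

AUC = 3030 µg/L·h

Trapezoidal AUC_0→13.25:
  [0→3]: (509.6+328.4)/2 × 3 = 1257.0
  [3→6]: (328.4+211.7)/2 × 3 = 810.15
  [6→6.5]: (211.7+196.8)/2 × 0.5 = 102.125
  [6.5→10.5]: (196.8+109.6)/2 × 4 = 612.8
  [10.5→10.75]: (109.6+105.6)/2 × 0.25 = 26.9
  [10.75→11.25]: (105.6+98.2)/2 × 0.5 = 50.95
  [11.25→13.25]: (98.2+73.2)/2 × 2 = 171.4
  Sum = 3031.325 µg/L·h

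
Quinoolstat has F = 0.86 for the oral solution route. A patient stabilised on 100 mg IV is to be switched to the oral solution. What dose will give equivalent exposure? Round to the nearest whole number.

For equal systemic exposure: F × D_ev = D_iv
D_ev = D_iv / F = 100 / 0.86 = 116.279 mg

D_oral = 116 mg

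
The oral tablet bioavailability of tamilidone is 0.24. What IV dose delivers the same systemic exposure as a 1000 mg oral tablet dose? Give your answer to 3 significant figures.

D_iv = 240 mg

Systemic exposure from an extravascular dose = F × D_ev, so the equivalent IV dose is F × D_ev.
D_iv = F × D_ev = 0.24 × 1000 = 240 mg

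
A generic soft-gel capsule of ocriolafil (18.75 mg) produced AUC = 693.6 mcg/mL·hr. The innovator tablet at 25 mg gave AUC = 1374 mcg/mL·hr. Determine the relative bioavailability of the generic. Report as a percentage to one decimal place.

F_rel = 67.3%

F_rel = (AUC_test/D_test) / (AUC_ref/D_ref)
      = (693.6/18.75) / (1374/25)
      = 36.992 / 54.96 = 0.6731 = 67.31%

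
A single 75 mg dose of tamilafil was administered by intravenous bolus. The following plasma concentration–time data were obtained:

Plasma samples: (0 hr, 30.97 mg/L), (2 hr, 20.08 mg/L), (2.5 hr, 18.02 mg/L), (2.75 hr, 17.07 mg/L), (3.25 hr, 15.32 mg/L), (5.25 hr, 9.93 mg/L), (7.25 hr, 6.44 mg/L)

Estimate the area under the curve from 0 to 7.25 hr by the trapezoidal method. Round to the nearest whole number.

Trapezoidal AUC_0→7.25:
  [0→2]: (30.97+20.08)/2 × 2 = 51.05
  [2→2.5]: (20.08+18.02)/2 × 0.5 = 9.525
  [2.5→2.75]: (18.02+17.07)/2 × 0.25 = 4.38625
  [2.75→3.25]: (17.07+15.32)/2 × 0.5 = 8.0975
  [3.25→5.25]: (15.32+9.93)/2 × 2 = 25.25
  [5.25→7.25]: (9.93+6.44)/2 × 2 = 16.37
  Sum = 114.67875 mg/L·hr

AUC = 115 mg/L·hr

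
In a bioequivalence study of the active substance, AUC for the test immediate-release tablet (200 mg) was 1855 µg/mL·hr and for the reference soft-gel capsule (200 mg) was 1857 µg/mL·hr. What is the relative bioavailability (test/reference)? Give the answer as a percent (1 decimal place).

F_rel = 99.9%

F_rel = (AUC_test/D_test) / (AUC_ref/D_ref)
      = (1855/200) / (1857/200)
      = 9.275 / 9.285 = 0.9989 = 99.89%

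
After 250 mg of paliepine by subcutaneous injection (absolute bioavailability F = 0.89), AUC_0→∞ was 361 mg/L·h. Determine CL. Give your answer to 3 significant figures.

CL = 0.616 L/h

CL = F × Dose / AUC_0→∞
   = 0.89 × 250 / 361 = 0.616343 L/h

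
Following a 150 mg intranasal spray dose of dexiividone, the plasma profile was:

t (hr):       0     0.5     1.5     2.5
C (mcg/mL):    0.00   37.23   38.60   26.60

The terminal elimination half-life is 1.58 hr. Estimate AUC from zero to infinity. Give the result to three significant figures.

Trapezoidal AUC_0→2.5:
  [0→0.5]: (0.00+37.23)/2 × 0.5 = 9.3075
  [0.5→1.5]: (37.23+38.60)/2 × 1 = 37.915
  [1.5→2.5]: (38.60+26.60)/2 × 1 = 32.6
  Sum = 79.8225 mcg/mL·hr
k_e = ln2 / t½ = 0.693147 / 1.58 = 0.4387 hr^-1
Extrapolated tail: C_last / k_e = 26.60 / 0.4387 = 60.634
AUC_0→∞ = 79.8225 + 60.634 = 140.4565 mcg/mL·hr

AUC = 140 mcg/mL·hr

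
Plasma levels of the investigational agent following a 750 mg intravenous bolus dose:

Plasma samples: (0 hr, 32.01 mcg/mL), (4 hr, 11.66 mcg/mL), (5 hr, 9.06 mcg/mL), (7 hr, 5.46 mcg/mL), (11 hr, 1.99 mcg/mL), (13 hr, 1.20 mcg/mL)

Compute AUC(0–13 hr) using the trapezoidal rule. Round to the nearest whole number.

AUC = 130 mcg/mL·hr

Trapezoidal AUC_0→13:
  [0→4]: (32.01+11.66)/2 × 4 = 87.34
  [4→5]: (11.66+9.06)/2 × 1 = 10.36
  [5→7]: (9.06+5.46)/2 × 2 = 14.52
  [7→11]: (5.46+1.99)/2 × 4 = 14.9
  [11→13]: (1.99+1.20)/2 × 2 = 3.19
  Sum = 130.31 mcg/mL·hr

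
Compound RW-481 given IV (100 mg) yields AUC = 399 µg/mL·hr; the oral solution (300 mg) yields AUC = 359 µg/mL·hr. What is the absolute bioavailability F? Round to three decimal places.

F = 0.300

F = (AUC_ev / D_ev) / (AUC_iv / D_iv)
  = (359/300) / (399/100)
  = 1.19667 / 3.99 = 0.2999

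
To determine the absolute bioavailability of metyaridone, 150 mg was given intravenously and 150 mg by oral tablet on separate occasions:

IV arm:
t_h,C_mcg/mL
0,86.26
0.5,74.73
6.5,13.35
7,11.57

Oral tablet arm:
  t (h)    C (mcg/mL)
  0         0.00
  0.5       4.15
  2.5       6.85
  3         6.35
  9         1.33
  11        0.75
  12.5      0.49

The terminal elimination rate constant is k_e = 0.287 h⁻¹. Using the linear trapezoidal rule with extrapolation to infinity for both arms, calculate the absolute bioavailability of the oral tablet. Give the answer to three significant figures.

F = 0.123

Trapezoidal AUC_0→7 (IV):
  [0→0.5]: (86.26+74.73)/2 × 0.5 = 40.2475
  [0.5→6.5]: (74.73+13.35)/2 × 6 = 264.24
  [6.5→7]: (13.35+11.57)/2 × 0.5 = 6.23
  Sum = 310.7175 mcg/mL·h
IV tail: 11.57/0.287 = 40.314; AUC_iv,0→∞ = 310.7175 + 40.314 = 351.0315 mcg/mL·h
Trapezoidal AUC_0→12.5 (oral tablet):
  [0→0.5]: (0.00+4.15)/2 × 0.5 = 1.0375
  [0.5→2.5]: (4.15+6.85)/2 × 2 = 11.0
  [2.5→3]: (6.85+6.35)/2 × 0.5 = 3.3
  [3→9]: (6.35+1.33)/2 × 6 = 23.04
  [9→11]: (1.33+0.75)/2 × 2 = 2.08
  [11→12.5]: (0.75+0.49)/2 × 1.5 = 0.93
  Sum = 41.3875 mcg/mL·h
oral tablet tail: 0.49/0.287 = 1.707; AUC_ev,0→∞ = 41.3875 + 1.707 = 43.0945 mcg/mL·h
F = (AUC_ev/D_ev)/(AUC_iv/D_iv) = (43.0945/150)/(351.0315/150) = 0.287297/2.34021 = 0.1228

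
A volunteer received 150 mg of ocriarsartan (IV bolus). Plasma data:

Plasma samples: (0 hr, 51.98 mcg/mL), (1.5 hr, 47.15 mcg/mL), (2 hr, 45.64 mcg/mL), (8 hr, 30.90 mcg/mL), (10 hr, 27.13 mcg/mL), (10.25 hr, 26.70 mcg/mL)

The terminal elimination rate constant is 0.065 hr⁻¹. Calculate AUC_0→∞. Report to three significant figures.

Trapezoidal AUC_0→10.25:
  [0→1.5]: (51.98+47.15)/2 × 1.5 = 74.3475
  [1.5→2]: (47.15+45.64)/2 × 0.5 = 23.1975
  [2→8]: (45.64+30.90)/2 × 6 = 229.62
  [8→10]: (30.90+27.13)/2 × 2 = 58.03
  [10→10.25]: (27.13+26.70)/2 × 0.25 = 6.72875
  Sum = 391.92375 mcg/mL·hr
Extrapolated tail: C_last / k_e = 26.70 / 0.065 = 410.769
AUC_0→∞ = 391.92375 + 410.769 = 802.69275 mcg/mL·hr

AUC = 803 mcg/mL·hr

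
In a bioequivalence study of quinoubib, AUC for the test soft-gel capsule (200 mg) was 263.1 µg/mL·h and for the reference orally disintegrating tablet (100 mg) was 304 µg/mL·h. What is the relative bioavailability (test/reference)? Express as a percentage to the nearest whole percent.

F_rel = 43%

F_rel = (AUC_test/D_test) / (AUC_ref/D_ref)
      = (263.1/200) / (304/100)
      = 1.3155 / 3.04 = 0.4327 = 43.27%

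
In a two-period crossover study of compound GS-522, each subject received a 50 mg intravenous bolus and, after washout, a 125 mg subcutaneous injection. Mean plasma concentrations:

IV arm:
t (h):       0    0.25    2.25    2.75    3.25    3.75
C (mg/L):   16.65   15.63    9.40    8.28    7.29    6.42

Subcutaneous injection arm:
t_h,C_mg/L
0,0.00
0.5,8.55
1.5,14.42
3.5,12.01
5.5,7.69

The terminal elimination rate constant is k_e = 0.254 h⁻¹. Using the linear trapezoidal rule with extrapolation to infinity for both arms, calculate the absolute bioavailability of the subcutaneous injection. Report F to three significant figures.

Trapezoidal AUC_0→3.75 (IV):
  [0→0.25]: (16.65+15.63)/2 × 0.25 = 4.035
  [0.25→2.25]: (15.63+9.40)/2 × 2 = 25.03
  [2.25→2.75]: (9.40+8.28)/2 × 0.5 = 4.42
  [2.75→3.25]: (8.28+7.29)/2 × 0.5 = 3.8925
  [3.25→3.75]: (7.29+6.42)/2 × 0.5 = 3.4275
  Sum = 40.805 mg/L·h
IV tail: 6.42/0.254 = 25.276; AUC_iv,0→∞ = 40.805 + 25.276 = 66.081 mg/L·h
Trapezoidal AUC_0→5.5 (subcutaneous injection):
  [0→0.5]: (0.00+8.55)/2 × 0.5 = 2.1375
  [0.5→1.5]: (8.55+14.42)/2 × 1 = 11.485
  [1.5→3.5]: (14.42+12.01)/2 × 2 = 26.43
  [3.5→5.5]: (12.01+7.69)/2 × 2 = 19.7
  Sum = 59.7525 mg/L·h
subcutaneous injection tail: 7.69/0.254 = 30.276; AUC_ev,0→∞ = 59.7525 + 30.276 = 90.0285 mg/L·h
F = (AUC_ev/D_ev)/(AUC_iv/D_iv) = (90.0285/125)/(66.081/50) = 0.720228/1.32162 = 0.5450

F = 0.545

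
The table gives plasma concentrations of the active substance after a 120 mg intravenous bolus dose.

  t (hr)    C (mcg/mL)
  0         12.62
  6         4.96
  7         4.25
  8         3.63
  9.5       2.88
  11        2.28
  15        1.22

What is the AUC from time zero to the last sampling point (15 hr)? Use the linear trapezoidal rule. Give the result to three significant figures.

AUC = 77.0 mcg/mL·hr

Trapezoidal AUC_0→15:
  [0→6]: (12.62+4.96)/2 × 6 = 52.74
  [6→7]: (4.96+4.25)/2 × 1 = 4.605
  [7→8]: (4.25+3.63)/2 × 1 = 3.94
  [8→9.5]: (3.63+2.88)/2 × 1.5 = 4.8825
  [9.5→11]: (2.88+2.28)/2 × 1.5 = 3.87
  [11→15]: (2.28+1.22)/2 × 4 = 7.0
  Sum = 77.0375 mcg/mL·hr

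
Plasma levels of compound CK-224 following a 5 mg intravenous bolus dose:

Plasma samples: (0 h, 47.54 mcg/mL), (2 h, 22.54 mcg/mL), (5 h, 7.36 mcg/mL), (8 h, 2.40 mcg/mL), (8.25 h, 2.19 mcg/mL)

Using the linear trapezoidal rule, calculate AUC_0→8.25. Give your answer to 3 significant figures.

Trapezoidal AUC_0→8.25:
  [0→2]: (47.54+22.54)/2 × 2 = 70.08
  [2→5]: (22.54+7.36)/2 × 3 = 44.85
  [5→8]: (7.36+2.40)/2 × 3 = 14.64
  [8→8.25]: (2.40+2.19)/2 × 0.25 = 0.57375
  Sum = 130.14375 mcg/mL·h

AUC = 130 mcg/mL·h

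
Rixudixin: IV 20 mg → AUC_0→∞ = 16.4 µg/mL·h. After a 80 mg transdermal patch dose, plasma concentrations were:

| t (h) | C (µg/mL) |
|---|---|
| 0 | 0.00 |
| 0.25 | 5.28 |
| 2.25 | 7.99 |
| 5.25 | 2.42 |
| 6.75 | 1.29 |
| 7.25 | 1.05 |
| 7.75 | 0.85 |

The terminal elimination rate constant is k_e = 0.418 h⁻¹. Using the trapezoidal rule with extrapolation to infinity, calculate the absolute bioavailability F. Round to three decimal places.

F = 0.540

Trapezoidal AUC_0→7.75 (transdermal patch):
  [0→0.25]: (0.00+5.28)/2 × 0.25 = 0.66
  [0.25→2.25]: (5.28+7.99)/2 × 2 = 13.27
  [2.25→5.25]: (7.99+2.42)/2 × 3 = 15.615
  [5.25→6.75]: (2.42+1.29)/2 × 1.5 = 2.7825
  [6.75→7.25]: (1.29+1.05)/2 × 0.5 = 0.585
  [7.25→7.75]: (1.05+0.85)/2 × 0.5 = 0.475
  Sum = 33.3875 µg/mL·h
Tail: C_last/k_e = 0.85/0.418 = 2.033
AUC_0→∞ (transdermal patch) = 33.3875 + 2.033 = 35.4205 µg/mL·h
F = (AUC_ev/D_ev)/(AUC_iv/D_iv) = (35.4205/80)/(16.4/20) = 0.44275625/0.82 = 0.5399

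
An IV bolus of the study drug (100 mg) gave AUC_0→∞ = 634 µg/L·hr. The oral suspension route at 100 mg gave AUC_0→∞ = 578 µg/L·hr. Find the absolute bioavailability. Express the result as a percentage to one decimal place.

F = 91.2%

F = (AUC_ev / D_ev) / (AUC_iv / D_iv)
  = (578/100) / (634/100)
  = 5.78 / 6.34 = 0.9117
  = 91.17%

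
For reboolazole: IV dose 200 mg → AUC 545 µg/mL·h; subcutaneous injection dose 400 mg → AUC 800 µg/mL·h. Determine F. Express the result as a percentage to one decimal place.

F = (AUC_ev / D_ev) / (AUC_iv / D_iv)
  = (800/400) / (545/200)
  = 2 / 2.725 = 0.7339
  = 73.39%

F = 73.4%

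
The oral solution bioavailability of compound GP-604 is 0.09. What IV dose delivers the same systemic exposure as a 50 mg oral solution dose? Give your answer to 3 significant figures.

D_iv = 4.50 mg

Systemic exposure from an extravascular dose = F × D_ev, so the equivalent IV dose is F × D_ev.
D_iv = F × D_ev = 0.09 × 50 = 4.5 mg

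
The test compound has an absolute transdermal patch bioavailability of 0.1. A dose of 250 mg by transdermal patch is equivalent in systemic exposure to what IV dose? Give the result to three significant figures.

D_iv = 25.0 mg

Systemic exposure from an extravascular dose = F × D_ev, so the equivalent IV dose is F × D_ev.
D_iv = F × D_ev = 0.1 × 250 = 25 mg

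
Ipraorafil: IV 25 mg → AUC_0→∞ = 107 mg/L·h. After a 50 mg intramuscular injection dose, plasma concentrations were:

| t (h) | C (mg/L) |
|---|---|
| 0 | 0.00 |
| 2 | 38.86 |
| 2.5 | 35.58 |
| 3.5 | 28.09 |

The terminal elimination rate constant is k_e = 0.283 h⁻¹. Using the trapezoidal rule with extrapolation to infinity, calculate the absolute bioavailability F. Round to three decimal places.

F = 0.881

Trapezoidal AUC_0→3.5 (intramuscular injection):
  [0→2]: (0.00+38.86)/2 × 2 = 38.86
  [2→2.5]: (38.86+35.58)/2 × 0.5 = 18.61
  [2.5→3.5]: (35.58+28.09)/2 × 1 = 31.835
  Sum = 89.305 mg/L·h
Tail: C_last/k_e = 28.09/0.283 = 99.258
AUC_0→∞ (intramuscular injection) = 89.305 + 99.258 = 188.563 mg/L·h
F = (AUC_ev/D_ev)/(AUC_iv/D_iv) = (188.563/50)/(107/25) = 3.77126/4.28 = 0.8811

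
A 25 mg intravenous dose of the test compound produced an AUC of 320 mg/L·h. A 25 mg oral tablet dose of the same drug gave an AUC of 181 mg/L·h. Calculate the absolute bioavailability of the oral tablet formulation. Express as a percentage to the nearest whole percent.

F = 57%

F = (AUC_ev / D_ev) / (AUC_iv / D_iv)
  = (181/25) / (320/25)
  = 7.24 / 12.8 = 0.5656
  = 56.56%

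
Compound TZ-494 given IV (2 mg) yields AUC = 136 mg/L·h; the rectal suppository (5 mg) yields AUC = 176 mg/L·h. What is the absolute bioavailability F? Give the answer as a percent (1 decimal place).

F = (AUC_ev / D_ev) / (AUC_iv / D_iv)
  = (176/5) / (136/2)
  = 35.2 / 68 = 0.5176
  = 51.76%

F = 51.8%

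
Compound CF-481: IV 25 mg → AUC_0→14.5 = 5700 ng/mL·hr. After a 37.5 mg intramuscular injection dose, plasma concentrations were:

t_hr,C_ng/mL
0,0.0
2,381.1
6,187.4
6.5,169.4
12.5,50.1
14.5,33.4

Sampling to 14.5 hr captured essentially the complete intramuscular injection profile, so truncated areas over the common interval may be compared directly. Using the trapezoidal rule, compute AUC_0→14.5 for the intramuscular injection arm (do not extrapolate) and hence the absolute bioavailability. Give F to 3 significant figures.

F = 0.275

Trapezoidal AUC_0→14.5 (intramuscular injection):
  [0→2]: (0.0+381.1)/2 × 2 = 381.1
  [2→6]: (381.1+187.4)/2 × 4 = 1137.0
  [6→6.5]: (187.4+169.4)/2 × 0.5 = 89.2
  [6.5→12.5]: (169.4+50.1)/2 × 6 = 658.5
  [12.5→14.5]: (50.1+33.4)/2 × 2 = 83.5
  Sum = 2349.3 ng/mL·hr
F = (AUC_ev/D_ev)/(AUC_iv/D_iv) = (2349.3/37.5)/(5700/25) = 62.648/228 = 0.2748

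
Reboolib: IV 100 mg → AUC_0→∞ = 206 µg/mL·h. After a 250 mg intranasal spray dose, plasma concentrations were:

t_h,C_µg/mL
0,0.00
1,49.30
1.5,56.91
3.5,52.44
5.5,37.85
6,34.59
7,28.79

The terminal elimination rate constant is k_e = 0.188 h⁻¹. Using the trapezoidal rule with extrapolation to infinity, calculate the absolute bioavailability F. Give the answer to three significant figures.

F = 0.881

Trapezoidal AUC_0→7 (intranasal spray):
  [0→1]: (0.00+49.30)/2 × 1 = 24.65
  [1→1.5]: (49.30+56.91)/2 × 0.5 = 26.5525
  [1.5→3.5]: (56.91+52.44)/2 × 2 = 109.35
  [3.5→5.5]: (52.44+37.85)/2 × 2 = 90.29
  [5.5→6]: (37.85+34.59)/2 × 0.5 = 18.11
  [6→7]: (34.59+28.79)/2 × 1 = 31.69
  Sum = 300.6425 µg/mL·h
Tail: C_last/k_e = 28.79/0.188 = 153.138
AUC_0→∞ (intranasal spray) = 300.6425 + 153.138 = 453.7805 µg/mL·h
F = (AUC_ev/D_ev)/(AUC_iv/D_iv) = (453.7805/250)/(206/100) = 1.815122/2.06 = 0.8811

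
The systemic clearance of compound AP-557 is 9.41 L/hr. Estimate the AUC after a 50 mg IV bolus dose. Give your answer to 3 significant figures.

AUC = 5.31 mg/L·hr

AUC_0→∞ = Dose_iv / CL
        = 50 / 9.41 = 5.3135 mg/L·hr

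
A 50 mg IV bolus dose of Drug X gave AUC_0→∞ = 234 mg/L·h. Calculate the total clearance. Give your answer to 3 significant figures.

CL = 0.214 L/h

CL = Dose_iv / AUC_0→∞
   = 50 / 234 = 0.213675 L/h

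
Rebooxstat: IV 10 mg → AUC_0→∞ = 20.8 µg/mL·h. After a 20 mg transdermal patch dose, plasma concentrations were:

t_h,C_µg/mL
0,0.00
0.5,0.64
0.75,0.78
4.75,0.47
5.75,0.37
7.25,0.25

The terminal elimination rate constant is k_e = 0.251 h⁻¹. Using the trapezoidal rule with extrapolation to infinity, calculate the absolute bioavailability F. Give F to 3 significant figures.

F = 0.113

Trapezoidal AUC_0→7.25 (transdermal patch):
  [0→0.5]: (0.00+0.64)/2 × 0.5 = 0.16
  [0.5→0.75]: (0.64+0.78)/2 × 0.25 = 0.1775
  [0.75→4.75]: (0.78+0.47)/2 × 4 = 2.5
  [4.75→5.75]: (0.47+0.37)/2 × 1 = 0.42
  [5.75→7.25]: (0.37+0.25)/2 × 1.5 = 0.465
  Sum = 3.7225 µg/mL·h
Tail: C_last/k_e = 0.25/0.251 = 0.996
AUC_0→∞ (transdermal patch) = 3.7225 + 0.996 = 4.7185 µg/mL·h
F = (AUC_ev/D_ev)/(AUC_iv/D_iv) = (4.7185/20)/(20.8/10) = 0.235925/2.08 = 0.1134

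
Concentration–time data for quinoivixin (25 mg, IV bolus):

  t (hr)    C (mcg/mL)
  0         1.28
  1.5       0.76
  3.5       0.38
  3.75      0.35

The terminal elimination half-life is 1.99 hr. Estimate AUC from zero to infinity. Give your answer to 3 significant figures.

AUC = 3.77 mcg/mL·hr

Trapezoidal AUC_0→3.75:
  [0→1.5]: (1.28+0.76)/2 × 1.5 = 1.53
  [1.5→3.5]: (0.76+0.38)/2 × 2 = 1.14
  [3.5→3.75]: (0.38+0.35)/2 × 0.25 = 0.09125
  Sum = 2.76125 mcg/mL·hr
k_e = ln2 / t½ = 0.693147 / 1.99 = 0.3483 hr^-1
Extrapolated tail: C_last / k_e = 0.35 / 0.3483 = 1.005
AUC_0→∞ = 2.76125 + 1.005 = 3.76625 mcg/mL·hr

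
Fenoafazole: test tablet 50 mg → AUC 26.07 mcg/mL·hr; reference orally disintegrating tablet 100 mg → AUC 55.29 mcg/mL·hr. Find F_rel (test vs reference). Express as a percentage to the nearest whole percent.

F_rel = (AUC_test/D_test) / (AUC_ref/D_ref)
      = (26.07/50) / (55.29/100)
      = 0.5214 / 0.5529 = 0.9430 = 94.30%

F_rel = 94%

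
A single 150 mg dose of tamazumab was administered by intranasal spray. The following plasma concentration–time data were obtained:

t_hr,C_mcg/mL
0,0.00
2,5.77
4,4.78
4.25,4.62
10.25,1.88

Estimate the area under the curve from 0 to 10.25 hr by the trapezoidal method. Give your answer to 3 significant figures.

Trapezoidal AUC_0→10.25:
  [0→2]: (0.00+5.77)/2 × 2 = 5.77
  [2→4]: (5.77+4.78)/2 × 2 = 10.55
  [4→4.25]: (4.78+4.62)/2 × 0.25 = 1.175
  [4.25→10.25]: (4.62+1.88)/2 × 6 = 19.5
  Sum = 36.995 mcg/mL·hr

AUC = 37.0 mcg/mL·hr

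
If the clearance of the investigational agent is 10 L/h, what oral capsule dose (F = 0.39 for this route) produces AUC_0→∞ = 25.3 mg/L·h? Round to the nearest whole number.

Dose = 649 mg

Dose = CL × AUC_0→∞ / F
     = 10 × 25.3 / 0.39 = 648.718 mg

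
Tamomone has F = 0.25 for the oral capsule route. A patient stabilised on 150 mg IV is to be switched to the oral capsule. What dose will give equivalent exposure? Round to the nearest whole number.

D_oral = 600 mg

For equal systemic exposure: F × D_ev = D_iv
D_ev = D_iv / F = 150 / 0.25 = 600 mg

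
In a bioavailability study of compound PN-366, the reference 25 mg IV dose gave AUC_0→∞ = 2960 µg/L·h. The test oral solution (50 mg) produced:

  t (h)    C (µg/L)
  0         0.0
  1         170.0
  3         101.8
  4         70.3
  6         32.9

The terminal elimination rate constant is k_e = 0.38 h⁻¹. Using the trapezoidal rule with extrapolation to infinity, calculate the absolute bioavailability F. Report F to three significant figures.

Trapezoidal AUC_0→6 (oral solution):
  [0→1]: (0.0+170.0)/2 × 1 = 85.0
  [1→3]: (170.0+101.8)/2 × 2 = 271.8
  [3→4]: (101.8+70.3)/2 × 1 = 86.05
  [4→6]: (70.3+32.9)/2 × 2 = 103.2
  Sum = 546.05 µg/L·h
Tail: C_last/k_e = 32.9/0.38 = 86.579
AUC_0→∞ (oral solution) = 546.05 + 86.579 = 632.629 µg/L·h
F = (AUC_ev/D_ev)/(AUC_iv/D_iv) = (632.629/50)/(2960/25) = 12.65258/118.4 = 0.1069

F = 0.107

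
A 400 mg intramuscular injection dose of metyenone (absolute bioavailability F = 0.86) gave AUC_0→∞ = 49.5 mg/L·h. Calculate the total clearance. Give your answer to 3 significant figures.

CL = F × Dose / AUC_0→∞
   = 0.86 × 400 / 49.5 = 6.94949 L/h

CL = 6.95 L/h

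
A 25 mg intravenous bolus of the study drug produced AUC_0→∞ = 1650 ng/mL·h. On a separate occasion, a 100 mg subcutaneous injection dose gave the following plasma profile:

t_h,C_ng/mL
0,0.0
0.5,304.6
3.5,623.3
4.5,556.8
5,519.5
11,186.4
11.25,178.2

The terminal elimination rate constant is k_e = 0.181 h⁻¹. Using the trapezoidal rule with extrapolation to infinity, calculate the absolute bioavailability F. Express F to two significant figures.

Trapezoidal AUC_0→11.25 (subcutaneous injection):
  [0→0.5]: (0.0+304.6)/2 × 0.5 = 76.15
  [0.5→3.5]: (304.6+623.3)/2 × 3 = 1391.85
  [3.5→4.5]: (623.3+556.8)/2 × 1 = 590.05
  [4.5→5]: (556.8+519.5)/2 × 0.5 = 269.075
  [5→11]: (519.5+186.4)/2 × 6 = 2117.7
  [11→11.25]: (186.4+178.2)/2 × 0.25 = 45.575
  Sum = 4490.4 ng/mL·h
Tail: C_last/k_e = 178.2/0.181 = 984.530
AUC_0→∞ (subcutaneous injection) = 4490.4 + 984.530 = 5474.93 ng/mL·h
F = (AUC_ev/D_ev)/(AUC_iv/D_iv) = (5474.93/100)/(1650/25) = 54.7493/66 = 0.8295

F = 0.83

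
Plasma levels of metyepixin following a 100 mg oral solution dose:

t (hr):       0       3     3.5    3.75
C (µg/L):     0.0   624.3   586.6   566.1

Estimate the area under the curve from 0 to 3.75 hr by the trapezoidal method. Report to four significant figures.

Trapezoidal AUC_0→3.75:
  [0→3]: (0.0+624.3)/2 × 3 = 936.45
  [3→3.5]: (624.3+586.6)/2 × 0.5 = 302.725
  [3.5→3.75]: (586.6+566.1)/2 × 0.25 = 144.0875
  Sum = 1383.2625 µg/L·hr

AUC = 1383 µg/L·hr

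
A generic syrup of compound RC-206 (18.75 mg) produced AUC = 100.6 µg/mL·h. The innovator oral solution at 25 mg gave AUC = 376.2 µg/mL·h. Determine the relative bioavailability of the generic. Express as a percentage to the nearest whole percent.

F_rel = (AUC_test/D_test) / (AUC_ref/D_ref)
      = (100.6/18.75) / (376.2/25)
      = 5.36533 / 15.048 = 0.3565 = 35.65%

F_rel = 36%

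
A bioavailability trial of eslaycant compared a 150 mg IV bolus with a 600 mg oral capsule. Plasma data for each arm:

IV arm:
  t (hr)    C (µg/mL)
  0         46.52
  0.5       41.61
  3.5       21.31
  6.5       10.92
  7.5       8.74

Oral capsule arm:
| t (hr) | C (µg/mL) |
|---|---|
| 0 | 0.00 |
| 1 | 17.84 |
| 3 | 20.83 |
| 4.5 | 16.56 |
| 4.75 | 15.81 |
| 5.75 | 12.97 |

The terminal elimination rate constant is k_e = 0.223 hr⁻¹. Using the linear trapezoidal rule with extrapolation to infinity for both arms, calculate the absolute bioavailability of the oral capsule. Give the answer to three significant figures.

F = 0.178

Trapezoidal AUC_0→7.5 (IV):
  [0→0.5]: (46.52+41.61)/2 × 0.5 = 22.0325
  [0.5→3.5]: (41.61+21.31)/2 × 3 = 94.38
  [3.5→6.5]: (21.31+10.92)/2 × 3 = 48.345
  [6.5→7.5]: (10.92+8.74)/2 × 1 = 9.83
  Sum = 174.5875 µg/mL·hr
IV tail: 8.74/0.223 = 39.193; AUC_iv,0→∞ = 174.5875 + 39.193 = 213.7805 µg/mL·hr
Trapezoidal AUC_0→5.75 (oral capsule):
  [0→1]: (0.00+17.84)/2 × 1 = 8.92
  [1→3]: (17.84+20.83)/2 × 2 = 38.67
  [3→4.5]: (20.83+16.56)/2 × 1.5 = 28.0425
  [4.5→4.75]: (16.56+15.81)/2 × 0.25 = 4.04625
  [4.75→5.75]: (15.81+12.97)/2 × 1 = 14.39
  Sum = 94.06875 µg/mL·hr
oral capsule tail: 12.97/0.223 = 58.161; AUC_ev,0→∞ = 94.06875 + 58.161 = 152.22975 µg/mL·hr
F = (AUC_ev/D_ev)/(AUC_iv/D_iv) = (152.22975/600)/(213.7805/150) = 0.25371625/1.4252 = 0.1780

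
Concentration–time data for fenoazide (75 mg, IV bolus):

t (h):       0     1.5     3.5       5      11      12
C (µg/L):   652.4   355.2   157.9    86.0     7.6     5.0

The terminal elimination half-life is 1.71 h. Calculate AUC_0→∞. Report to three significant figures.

AUC = 1750 µg/L·h

Trapezoidal AUC_0→12:
  [0→1.5]: (652.4+355.2)/2 × 1.5 = 755.7
  [1.5→3.5]: (355.2+157.9)/2 × 2 = 513.1
  [3.5→5]: (157.9+86.0)/2 × 1.5 = 182.925
  [5→11]: (86.0+7.6)/2 × 6 = 280.8
  [11→12]: (7.6+5.0)/2 × 1 = 6.3
  Sum = 1738.825 µg/L·h
k_e = ln2 / t½ = 0.693147 / 1.71 = 0.4053 h^-1
Extrapolated tail: C_last / k_e = 5.0 / 0.4053 = 12.337
AUC_0→∞ = 1738.825 + 12.337 = 1751.162 µg/L·h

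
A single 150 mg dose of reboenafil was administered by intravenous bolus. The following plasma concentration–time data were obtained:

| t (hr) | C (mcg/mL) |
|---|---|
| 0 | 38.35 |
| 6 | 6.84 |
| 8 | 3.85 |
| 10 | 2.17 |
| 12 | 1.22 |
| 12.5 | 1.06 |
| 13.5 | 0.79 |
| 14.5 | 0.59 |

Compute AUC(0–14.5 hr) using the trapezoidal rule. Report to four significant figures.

Trapezoidal AUC_0→14.5:
  [0→6]: (38.35+6.84)/2 × 6 = 135.57
  [6→8]: (6.84+3.85)/2 × 2 = 10.69
  [8→10]: (3.85+2.17)/2 × 2 = 6.02
  [10→12]: (2.17+1.22)/2 × 2 = 3.39
  [12→12.5]: (1.22+1.06)/2 × 0.5 = 0.57
  [12.5→13.5]: (1.06+0.79)/2 × 1 = 0.925
  [13.5→14.5]: (0.79+0.59)/2 × 1 = 0.69
  Sum = 157.855 mcg/mL·hr

AUC = 157.9 mcg/mL·hr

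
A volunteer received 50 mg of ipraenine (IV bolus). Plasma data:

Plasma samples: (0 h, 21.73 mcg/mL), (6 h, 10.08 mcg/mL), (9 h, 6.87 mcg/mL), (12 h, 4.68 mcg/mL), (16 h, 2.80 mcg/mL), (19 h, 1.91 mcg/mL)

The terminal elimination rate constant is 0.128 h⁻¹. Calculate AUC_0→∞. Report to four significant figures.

AUC = 175.1 mcg/mL·h

Trapezoidal AUC_0→19:
  [0→6]: (21.73+10.08)/2 × 6 = 95.43
  [6→9]: (10.08+6.87)/2 × 3 = 25.425
  [9→12]: (6.87+4.68)/2 × 3 = 17.325
  [12→16]: (4.68+2.80)/2 × 4 = 14.96
  [16→19]: (2.80+1.91)/2 × 3 = 7.065
  Sum = 160.205 mcg/mL·h
Extrapolated tail: C_last / k_e = 1.91 / 0.128 = 14.922
AUC_0→∞ = 160.205 + 14.922 = 175.127 mcg/mL·h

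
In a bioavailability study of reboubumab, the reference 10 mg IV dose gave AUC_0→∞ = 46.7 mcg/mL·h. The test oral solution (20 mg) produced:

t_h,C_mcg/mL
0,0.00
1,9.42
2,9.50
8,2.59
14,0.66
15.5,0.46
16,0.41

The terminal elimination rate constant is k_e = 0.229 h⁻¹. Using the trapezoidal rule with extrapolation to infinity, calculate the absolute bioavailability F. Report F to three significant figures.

Trapezoidal AUC_0→16 (oral solution):
  [0→1]: (0.00+9.42)/2 × 1 = 4.71
  [1→2]: (9.42+9.50)/2 × 1 = 9.46
  [2→8]: (9.50+2.59)/2 × 6 = 36.27
  [8→14]: (2.59+0.66)/2 × 6 = 9.75
  [14→15.5]: (0.66+0.46)/2 × 1.5 = 0.84
  [15.5→16]: (0.46+0.41)/2 × 0.5 = 0.2175
  Sum = 61.2475 mcg/mL·h
Tail: C_last/k_e = 0.41/0.229 = 1.790
AUC_0→∞ (oral solution) = 61.2475 + 1.790 = 63.0375 mcg/mL·h
F = (AUC_ev/D_ev)/(AUC_iv/D_iv) = (63.0375/20)/(46.7/10) = 3.151875/4.67 = 0.6749

F = 0.675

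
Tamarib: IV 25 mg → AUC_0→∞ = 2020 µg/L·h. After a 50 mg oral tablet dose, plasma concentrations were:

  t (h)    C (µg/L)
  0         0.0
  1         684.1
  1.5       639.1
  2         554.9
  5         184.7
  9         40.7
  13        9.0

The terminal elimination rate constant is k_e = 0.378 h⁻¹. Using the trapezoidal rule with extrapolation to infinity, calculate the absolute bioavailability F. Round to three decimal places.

Trapezoidal AUC_0→13 (oral tablet):
  [0→1]: (0.0+684.1)/2 × 1 = 342.05
  [1→1.5]: (684.1+639.1)/2 × 0.5 = 330.8
  [1.5→2]: (639.1+554.9)/2 × 0.5 = 298.5
  [2→5]: (554.9+184.7)/2 × 3 = 1109.4
  [5→9]: (184.7+40.7)/2 × 4 = 450.8
  [9→13]: (40.7+9.0)/2 × 4 = 99.4
  Sum = 2630.95 µg/L·h
Tail: C_last/k_e = 9.0/0.378 = 23.810
AUC_0→∞ (oral tablet) = 2630.95 + 23.810 = 2654.76 µg/L·h
F = (AUC_ev/D_ev)/(AUC_iv/D_iv) = (2654.76/50)/(2020/25) = 53.0952/80.8 = 0.6571

F = 0.657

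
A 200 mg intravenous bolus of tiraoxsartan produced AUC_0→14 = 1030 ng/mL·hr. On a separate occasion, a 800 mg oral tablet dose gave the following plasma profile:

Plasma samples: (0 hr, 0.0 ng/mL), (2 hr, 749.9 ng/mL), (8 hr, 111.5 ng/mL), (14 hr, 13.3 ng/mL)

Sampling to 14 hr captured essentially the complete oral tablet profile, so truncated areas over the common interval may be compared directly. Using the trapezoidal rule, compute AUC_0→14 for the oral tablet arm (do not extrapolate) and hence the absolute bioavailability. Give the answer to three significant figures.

Trapezoidal AUC_0→14 (oral tablet):
  [0→2]: (0.0+749.9)/2 × 2 = 749.9
  [2→8]: (749.9+111.5)/2 × 6 = 2584.2
  [8→14]: (111.5+13.3)/2 × 6 = 374.4
  Sum = 3708.5 ng/mL·hr
F = (AUC_ev/D_ev)/(AUC_iv/D_iv) = (3708.5/800)/(1030/200) = 4.635625/5.15 = 0.9001

F = 0.900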